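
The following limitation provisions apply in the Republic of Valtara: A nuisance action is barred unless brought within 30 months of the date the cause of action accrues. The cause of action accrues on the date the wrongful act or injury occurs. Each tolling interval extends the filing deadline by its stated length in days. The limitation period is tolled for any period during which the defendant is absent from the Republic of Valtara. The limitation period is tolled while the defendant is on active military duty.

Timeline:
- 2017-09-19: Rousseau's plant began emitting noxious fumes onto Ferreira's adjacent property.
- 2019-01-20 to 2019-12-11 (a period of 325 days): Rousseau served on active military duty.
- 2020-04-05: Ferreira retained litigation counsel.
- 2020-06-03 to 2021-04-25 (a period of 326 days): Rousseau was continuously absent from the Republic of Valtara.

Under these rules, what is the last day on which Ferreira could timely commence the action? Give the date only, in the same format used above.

2021-12-30

The cause of action accrued on 2017-09-19, the date of the act.
Adding the 30 months base period to 2017-09-19 gives a deadline of 2020-03-19, before any tolling.
Because the defendant's active military service ran from 2019-01-20 to 2019-12-11, the deadline is extended by 325 days to 2021-02-07.
The period was tolled for 326 days by the defendant's absence from the jurisdiction (2020-06-03 to 2021-04-25), pushing the deadline to 2021-12-30.
The other events in the timeline have no effect on the limitation period under the stated rules.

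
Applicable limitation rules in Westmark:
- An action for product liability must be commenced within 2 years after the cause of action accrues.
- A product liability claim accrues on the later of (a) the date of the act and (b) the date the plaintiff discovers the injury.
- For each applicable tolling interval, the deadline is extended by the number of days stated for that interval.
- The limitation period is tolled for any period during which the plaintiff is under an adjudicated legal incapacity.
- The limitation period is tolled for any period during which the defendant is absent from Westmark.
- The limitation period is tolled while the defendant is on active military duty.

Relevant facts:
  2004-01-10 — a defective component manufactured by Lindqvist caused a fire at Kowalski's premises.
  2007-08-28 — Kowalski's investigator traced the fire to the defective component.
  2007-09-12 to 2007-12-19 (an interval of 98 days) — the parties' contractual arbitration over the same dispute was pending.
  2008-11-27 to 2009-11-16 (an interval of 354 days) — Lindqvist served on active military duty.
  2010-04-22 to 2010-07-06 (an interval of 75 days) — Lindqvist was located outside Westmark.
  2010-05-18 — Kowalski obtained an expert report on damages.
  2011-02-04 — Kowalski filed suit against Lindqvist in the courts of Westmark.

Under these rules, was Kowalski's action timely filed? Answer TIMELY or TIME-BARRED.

TIME-BARRED

Taking the later of the act (2004-01-10) and discovery (2007-08-28), the claim accrued on 2007-08-28.
2 years from 2007-08-28 is 2009-08-28.
Because the defendant's active military service ran from 2008-11-27 to 2009-11-16, the deadline is extended by 354 days to 2010-08-17.
Because the defendant's absence from the jurisdiction ran from 2010-04-22 to 2010-07-06, the deadline is extended by 75 days to 2010-10-31.
The pending related arbitration from 2007-09-12 to 2007-12-19 does not toll the period, because no stated rule makes a pending arbitration a tolling event.
Nothing else in the chronology tolls or restarts the period.
Filing on 2011-02-04 missed the 2010-10-31 deadline — the action is time-barred.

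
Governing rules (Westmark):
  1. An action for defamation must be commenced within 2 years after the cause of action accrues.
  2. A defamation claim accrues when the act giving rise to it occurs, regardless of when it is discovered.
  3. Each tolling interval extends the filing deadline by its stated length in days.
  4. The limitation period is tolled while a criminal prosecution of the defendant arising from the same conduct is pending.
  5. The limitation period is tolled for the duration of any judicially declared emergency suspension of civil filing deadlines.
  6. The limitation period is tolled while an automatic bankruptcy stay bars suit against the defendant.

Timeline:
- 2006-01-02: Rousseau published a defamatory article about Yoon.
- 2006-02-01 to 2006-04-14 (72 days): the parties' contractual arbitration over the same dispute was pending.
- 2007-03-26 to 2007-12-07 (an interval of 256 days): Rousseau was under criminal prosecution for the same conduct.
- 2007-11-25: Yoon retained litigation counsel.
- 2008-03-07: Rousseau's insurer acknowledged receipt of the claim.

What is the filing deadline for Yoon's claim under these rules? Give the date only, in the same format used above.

2008-09-14

The limitation period began to run on 2006-01-02.
Adding the 2 years base period to 2006-01-02 gives a deadline of 2008-01-02, before any tolling.
Because the pending criminal prosecution ran from 2007-03-26 to 2007-12-07, the deadline is extended by 256 days to 2008-09-14.
No stated provision tolls the period for a pending arbitration, so the interval from 2006-02-01 to 2006-04-14 has no effect on the deadline.
None of the other events listed affects the running of the period under the stated rules.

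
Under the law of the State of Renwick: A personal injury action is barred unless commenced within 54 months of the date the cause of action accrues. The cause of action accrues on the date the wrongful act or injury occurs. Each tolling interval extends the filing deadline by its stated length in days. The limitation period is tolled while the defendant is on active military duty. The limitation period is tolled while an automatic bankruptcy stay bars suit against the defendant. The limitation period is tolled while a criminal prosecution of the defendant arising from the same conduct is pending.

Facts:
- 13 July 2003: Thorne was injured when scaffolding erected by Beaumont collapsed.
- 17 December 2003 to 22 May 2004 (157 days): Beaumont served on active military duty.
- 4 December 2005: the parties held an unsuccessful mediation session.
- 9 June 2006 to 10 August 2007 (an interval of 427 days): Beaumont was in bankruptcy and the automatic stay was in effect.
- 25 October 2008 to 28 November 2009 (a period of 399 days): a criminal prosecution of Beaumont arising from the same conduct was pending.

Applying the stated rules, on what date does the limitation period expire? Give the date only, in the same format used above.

22 September 2010

The limitation period began to run on 13 July 2003.
The untolled deadline — 54 months after 13 July 2003 — is 13 January 2008.
Because the defendant's active military service ran from 17 December 2003 to 22 May 2004, the deadline is extended by 157 days to 18 June 2008.
Because the automatic bankruptcy stay ran from 9 June 2006 to 10 August 2007, the deadline is extended by 427 days to 19 August 2009.
The period was tolled for 399 days by the pending criminal prosecution (25 October 2008 to 28 November 2009), pushing the deadline to 22 September 2010.
Nothing else in the chronology tolls or restarts the period.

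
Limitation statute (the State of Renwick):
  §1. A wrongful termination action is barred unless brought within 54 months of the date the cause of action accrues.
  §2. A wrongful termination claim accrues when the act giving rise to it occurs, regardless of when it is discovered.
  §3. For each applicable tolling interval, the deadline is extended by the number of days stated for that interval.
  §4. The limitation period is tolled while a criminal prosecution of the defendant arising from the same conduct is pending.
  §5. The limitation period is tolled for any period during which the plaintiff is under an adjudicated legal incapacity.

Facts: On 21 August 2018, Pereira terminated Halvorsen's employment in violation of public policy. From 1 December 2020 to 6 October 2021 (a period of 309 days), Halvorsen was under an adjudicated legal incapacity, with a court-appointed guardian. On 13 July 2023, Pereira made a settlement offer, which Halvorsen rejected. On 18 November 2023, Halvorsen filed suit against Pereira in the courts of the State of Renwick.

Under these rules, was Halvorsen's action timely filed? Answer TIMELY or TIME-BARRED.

The claim accrued on 21 August 2018, when the wrongful act occurred.
54 months from 21 August 2018 is 21 February 2023.
The plaintiff's legal incapacity from 1 December 2020 to 6 October 2021 tolled the period for 309 days, extending the deadline to 27 December 2023.
None of the other events listed affects the running of the period under the stated rules.
Filing on 18 November 2023 beat the 27 December 2023 deadline — the action is timely.

TIMELY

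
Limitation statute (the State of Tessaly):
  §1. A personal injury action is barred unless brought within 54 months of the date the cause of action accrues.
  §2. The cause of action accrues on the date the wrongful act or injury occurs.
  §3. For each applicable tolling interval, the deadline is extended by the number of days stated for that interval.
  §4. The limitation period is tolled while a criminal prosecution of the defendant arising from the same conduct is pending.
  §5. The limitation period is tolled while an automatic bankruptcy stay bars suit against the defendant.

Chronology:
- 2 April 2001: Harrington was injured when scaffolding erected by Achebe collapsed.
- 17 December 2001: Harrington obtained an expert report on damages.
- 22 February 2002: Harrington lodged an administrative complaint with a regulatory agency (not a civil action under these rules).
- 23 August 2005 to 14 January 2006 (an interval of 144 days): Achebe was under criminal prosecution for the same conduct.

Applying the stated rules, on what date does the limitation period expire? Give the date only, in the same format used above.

23 February 2006

The cause of action accrued on 2 April 2001, the date of the act.
The untolled deadline — 54 months after 2 April 2001 — is 2 October 2005.
The period was tolled for 144 days by the pending criminal prosecution (23 August 2005 to 14 January 2006), pushing the deadline to 23 February 2006.
Nothing else in the chronology tolls or restarts the period.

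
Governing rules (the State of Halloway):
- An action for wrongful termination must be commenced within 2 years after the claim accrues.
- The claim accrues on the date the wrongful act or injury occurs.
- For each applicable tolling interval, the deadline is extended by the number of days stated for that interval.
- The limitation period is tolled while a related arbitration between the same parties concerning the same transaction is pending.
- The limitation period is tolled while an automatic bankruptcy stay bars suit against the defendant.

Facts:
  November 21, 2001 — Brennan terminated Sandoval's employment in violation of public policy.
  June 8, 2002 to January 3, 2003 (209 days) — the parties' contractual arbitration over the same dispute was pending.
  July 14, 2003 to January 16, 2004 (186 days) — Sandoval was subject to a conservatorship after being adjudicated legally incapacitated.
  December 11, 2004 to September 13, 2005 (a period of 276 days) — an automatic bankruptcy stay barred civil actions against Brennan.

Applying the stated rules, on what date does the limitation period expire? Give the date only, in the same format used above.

The limitation period began to run on November 21, 2001.
2 years from November 21, 2001 is November 21, 2003.
The period was tolled for 209 days by the pending related arbitration (June 8, 2002 to January 3, 2003), pushing the deadline to June 17, 2004.
The automatic bankruptcy stay from December 11, 2004 to September 13, 2005 began after the period had already run on June 17, 2004, so it has no tolling effect.
Although the plaintiff's incapacity ran from July 14, 2003 to January 16, 2004, the stated rules do not make that a tolling event, so it is disregarded.

June 17, 2004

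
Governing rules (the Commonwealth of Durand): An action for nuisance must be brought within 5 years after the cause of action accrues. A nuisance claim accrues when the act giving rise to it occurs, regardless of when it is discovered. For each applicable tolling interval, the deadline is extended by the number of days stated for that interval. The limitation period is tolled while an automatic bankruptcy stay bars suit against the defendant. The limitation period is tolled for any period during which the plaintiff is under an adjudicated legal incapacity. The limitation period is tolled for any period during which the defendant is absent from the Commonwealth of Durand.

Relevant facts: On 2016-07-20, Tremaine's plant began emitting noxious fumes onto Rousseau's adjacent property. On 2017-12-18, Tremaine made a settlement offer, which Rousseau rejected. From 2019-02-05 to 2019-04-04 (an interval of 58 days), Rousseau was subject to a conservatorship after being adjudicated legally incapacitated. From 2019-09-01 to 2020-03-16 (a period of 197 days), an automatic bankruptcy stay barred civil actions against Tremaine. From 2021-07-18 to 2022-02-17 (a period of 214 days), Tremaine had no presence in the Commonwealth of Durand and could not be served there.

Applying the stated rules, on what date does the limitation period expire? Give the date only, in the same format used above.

The cause of action accrued on 2016-07-20, the date of the act.
The untolled deadline — 5 years after 2016-07-20 — is 2021-07-20.
Because the plaintiff's legal incapacity ran from 2019-02-05 to 2019-04-04, the deadline is extended by 58 days to 2021-09-16.
Because the automatic bankruptcy stay ran from 2019-09-01 to 2020-03-16, the deadline is extended by 197 days to 2022-04-01.
The period was tolled for 214 days by the defendant's absence from the jurisdiction (2021-07-18 to 2022-02-17), pushing the deadline to 2022-11-01.
Nothing else in the chronology tolls or restarts the period.

2022-11-01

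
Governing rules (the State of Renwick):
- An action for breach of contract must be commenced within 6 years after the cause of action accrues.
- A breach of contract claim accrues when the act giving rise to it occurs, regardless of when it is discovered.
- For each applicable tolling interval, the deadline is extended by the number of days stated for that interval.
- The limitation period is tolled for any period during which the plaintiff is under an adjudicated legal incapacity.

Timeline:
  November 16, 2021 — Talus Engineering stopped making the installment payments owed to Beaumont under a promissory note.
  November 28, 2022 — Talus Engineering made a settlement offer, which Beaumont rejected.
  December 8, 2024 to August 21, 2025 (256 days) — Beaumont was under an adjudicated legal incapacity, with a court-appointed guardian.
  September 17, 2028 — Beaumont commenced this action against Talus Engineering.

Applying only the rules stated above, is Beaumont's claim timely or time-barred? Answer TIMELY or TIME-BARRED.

The cause of action accrued on November 16, 2021, the date of the act.
6 years from November 16, 2021 is November 16, 2027.
Because the plaintiff's legal incapacity ran from December 8, 2024 to August 21, 2025, the deadline is extended by 256 days to July 29, 2028.
None of the other events listed affects the running of the period under the stated rules.
Beaumont filed on September 17, 2028, after the July 29, 2028 deadline, so the action is time-barred.

TIME-BARRED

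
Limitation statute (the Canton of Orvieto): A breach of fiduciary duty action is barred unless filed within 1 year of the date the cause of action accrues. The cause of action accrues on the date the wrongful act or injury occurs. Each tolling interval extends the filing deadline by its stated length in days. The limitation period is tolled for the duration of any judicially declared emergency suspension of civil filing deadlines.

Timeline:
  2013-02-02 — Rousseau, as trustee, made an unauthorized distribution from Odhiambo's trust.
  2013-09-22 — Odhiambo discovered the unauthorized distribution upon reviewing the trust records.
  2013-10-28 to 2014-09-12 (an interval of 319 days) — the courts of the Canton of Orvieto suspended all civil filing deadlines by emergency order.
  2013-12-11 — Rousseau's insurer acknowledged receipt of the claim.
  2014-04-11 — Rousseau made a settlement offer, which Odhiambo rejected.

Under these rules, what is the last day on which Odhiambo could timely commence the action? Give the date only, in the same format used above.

Accrual is governed by the date of the act, so the period began to run on 2013-02-02; the later discovery on 2013-09-22 is irrelevant under the stated rule.
1 year from 2013-02-02 is 2014-02-02.
Because the emergency suspension of filing deadlines ran from 2013-10-28 to 2014-09-12, the deadline is extended by 319 days to 2014-12-18.
The other events in the timeline have no effect on the limitation period under the stated rules.

2014-12-18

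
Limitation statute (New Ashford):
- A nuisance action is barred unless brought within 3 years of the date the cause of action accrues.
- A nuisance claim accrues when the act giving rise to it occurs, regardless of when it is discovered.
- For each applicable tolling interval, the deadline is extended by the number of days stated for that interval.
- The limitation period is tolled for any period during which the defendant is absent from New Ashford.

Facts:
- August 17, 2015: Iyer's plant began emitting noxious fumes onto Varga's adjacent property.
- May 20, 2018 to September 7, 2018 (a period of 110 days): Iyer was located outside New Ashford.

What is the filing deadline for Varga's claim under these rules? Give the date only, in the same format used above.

The cause of action accrued on August 17, 2015, the date of the act.
The untolled deadline — 3 years after August 17, 2015 — is August 17, 2018.
The defendant's absence from the jurisdiction from May 20, 2018 to September 7, 2018 tolled the period for 110 days, extending the deadline to December 5, 2018.

December 5, 2018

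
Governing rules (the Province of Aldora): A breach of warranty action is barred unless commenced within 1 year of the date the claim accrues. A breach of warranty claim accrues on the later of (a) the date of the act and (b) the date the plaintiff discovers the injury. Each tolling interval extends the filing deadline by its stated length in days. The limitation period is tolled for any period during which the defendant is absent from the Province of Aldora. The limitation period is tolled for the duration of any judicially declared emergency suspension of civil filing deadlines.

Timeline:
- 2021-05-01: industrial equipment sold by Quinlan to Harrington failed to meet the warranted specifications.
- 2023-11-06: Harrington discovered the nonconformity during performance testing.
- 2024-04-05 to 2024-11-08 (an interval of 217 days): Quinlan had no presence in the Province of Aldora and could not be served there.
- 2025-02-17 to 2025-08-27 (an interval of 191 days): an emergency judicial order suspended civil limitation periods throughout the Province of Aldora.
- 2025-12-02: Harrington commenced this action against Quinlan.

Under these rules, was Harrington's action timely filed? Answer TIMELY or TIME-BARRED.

The claim accrued on 2023-11-06 — the later of the 2021-05-01 act and the 2023-11-06 discovery.
Adding the 1 year base period to 2023-11-06 gives a deadline of 2024-11-06, before any tolling.
The defendant's absence from the jurisdiction from 2024-04-05 to 2024-11-08 tolled the period for 217 days, extending the deadline to 2025-06-11.
The period was tolled for 191 days by the emergency suspension of filing deadlines (2025-02-17 to 2025-08-27), pushing the deadline to 2025-12-19.
The 2025-12-02 filing precedes the 2025-12-19 deadline; the claim is timely.

TIMELY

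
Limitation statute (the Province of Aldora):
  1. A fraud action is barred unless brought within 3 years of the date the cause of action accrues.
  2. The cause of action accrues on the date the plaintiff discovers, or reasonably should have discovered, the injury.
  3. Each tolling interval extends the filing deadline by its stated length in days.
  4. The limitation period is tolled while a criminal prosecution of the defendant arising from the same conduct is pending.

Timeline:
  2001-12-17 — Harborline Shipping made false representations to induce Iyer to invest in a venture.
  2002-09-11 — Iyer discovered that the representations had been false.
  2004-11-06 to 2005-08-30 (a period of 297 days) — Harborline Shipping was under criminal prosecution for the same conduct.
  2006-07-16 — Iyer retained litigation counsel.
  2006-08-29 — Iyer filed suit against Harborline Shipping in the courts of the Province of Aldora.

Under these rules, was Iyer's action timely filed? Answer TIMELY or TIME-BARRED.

Accrual is tied to discovery, so the period began on 2002-09-11 rather than on 2001-12-17 when the act occurred.
3 years from 2002-09-11 is 2005-09-11.
The period was tolled for 297 days by the pending criminal prosecution (2004-11-06 to 2005-08-30), pushing the deadline to 2006-07-05.
Nothing else in the chronology tolls or restarts the period.
The 2006-08-29 filing falls after the 2006-07-05 deadline; the claim is time-barred.

TIME-BARRED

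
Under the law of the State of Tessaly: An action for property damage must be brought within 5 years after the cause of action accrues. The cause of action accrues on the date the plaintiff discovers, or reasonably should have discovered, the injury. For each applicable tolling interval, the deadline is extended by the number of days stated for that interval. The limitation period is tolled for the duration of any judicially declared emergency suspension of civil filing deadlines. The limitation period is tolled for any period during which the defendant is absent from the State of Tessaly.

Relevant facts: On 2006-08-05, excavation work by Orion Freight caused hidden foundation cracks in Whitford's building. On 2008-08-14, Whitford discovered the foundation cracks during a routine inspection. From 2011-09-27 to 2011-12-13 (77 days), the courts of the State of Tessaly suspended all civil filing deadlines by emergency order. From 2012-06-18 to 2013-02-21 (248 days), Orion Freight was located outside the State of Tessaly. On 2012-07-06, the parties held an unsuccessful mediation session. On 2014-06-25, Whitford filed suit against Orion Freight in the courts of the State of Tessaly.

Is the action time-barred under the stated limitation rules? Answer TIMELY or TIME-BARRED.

Under the discovery rule, the claim accrued on 2008-08-14, when Whitford discovered the injury — not on the 2006-08-05 date of the underlying act.
Adding the 5 years base period to 2008-08-14 gives a deadline of 2013-08-14, before any tolling.
The period was tolled for 77 days by the emergency suspension of filing deadlines (2011-09-27 to 2011-12-13), pushing the deadline to 2013-10-30.
The defendant's absence from the jurisdiction from 2012-06-18 to 2013-02-21 tolled the period for 248 days, extending the deadline to 2014-07-05.
The other events in the timeline have no effect on the limitation period under the stated rules.
Filing on 2014-06-25 beat the 2014-07-05 deadline — the action is timely.

TIMELY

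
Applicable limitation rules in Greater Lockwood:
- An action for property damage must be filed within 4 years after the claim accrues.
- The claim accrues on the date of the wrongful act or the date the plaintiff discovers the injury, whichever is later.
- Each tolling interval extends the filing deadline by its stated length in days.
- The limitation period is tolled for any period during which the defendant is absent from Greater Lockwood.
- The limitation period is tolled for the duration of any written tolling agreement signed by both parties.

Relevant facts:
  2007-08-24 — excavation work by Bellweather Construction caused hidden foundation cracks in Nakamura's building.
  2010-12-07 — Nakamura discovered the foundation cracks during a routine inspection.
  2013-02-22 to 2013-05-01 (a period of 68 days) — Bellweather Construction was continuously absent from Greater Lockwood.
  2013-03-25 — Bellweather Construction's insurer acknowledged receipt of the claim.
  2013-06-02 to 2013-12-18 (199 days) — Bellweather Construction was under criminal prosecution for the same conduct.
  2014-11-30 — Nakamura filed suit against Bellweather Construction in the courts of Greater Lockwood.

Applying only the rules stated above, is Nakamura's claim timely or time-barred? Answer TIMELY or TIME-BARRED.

Taking the later of the act (2007-08-24) and discovery (2010-12-07), the claim accrued on 2010-12-07.
4 years from 2010-12-07 is 2014-12-07.
The defendant's absence from the jurisdiction from 2013-02-22 to 2013-05-01 tolled the period for 68 days, extending the deadline to 2015-02-13.
The pending criminal prosecution from 2013-06-02 to 2013-12-18 does not toll the period, because no stated rule makes a criminal prosecution a tolling event.
Nothing else in the chronology tolls or restarts the period.
The 2014-11-30 filing precedes the 2015-02-13 deadline; the claim is timely.

TIMELY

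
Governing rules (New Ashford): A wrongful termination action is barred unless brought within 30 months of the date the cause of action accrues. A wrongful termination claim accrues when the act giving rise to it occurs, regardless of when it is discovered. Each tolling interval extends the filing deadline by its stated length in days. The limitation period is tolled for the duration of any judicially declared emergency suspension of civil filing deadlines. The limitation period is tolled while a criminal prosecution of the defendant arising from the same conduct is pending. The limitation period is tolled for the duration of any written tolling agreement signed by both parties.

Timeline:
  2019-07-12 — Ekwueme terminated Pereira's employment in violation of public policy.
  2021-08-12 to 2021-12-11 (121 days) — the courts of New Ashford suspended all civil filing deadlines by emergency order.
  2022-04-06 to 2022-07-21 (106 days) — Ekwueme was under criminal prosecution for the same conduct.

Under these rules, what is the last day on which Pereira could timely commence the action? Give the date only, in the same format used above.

The limitation period began to run on 2019-07-12.
30 months from 2019-07-12 is 2022-01-12.
The period was tolled for 121 days by the emergency suspension of filing deadlines (2021-08-12 to 2021-12-11), pushing the deadline to 2022-05-13.
Because the pending criminal prosecution ran from 2022-04-06 to 2022-07-21, the deadline is extended by 106 days to 2022-08-27.

2022-08-27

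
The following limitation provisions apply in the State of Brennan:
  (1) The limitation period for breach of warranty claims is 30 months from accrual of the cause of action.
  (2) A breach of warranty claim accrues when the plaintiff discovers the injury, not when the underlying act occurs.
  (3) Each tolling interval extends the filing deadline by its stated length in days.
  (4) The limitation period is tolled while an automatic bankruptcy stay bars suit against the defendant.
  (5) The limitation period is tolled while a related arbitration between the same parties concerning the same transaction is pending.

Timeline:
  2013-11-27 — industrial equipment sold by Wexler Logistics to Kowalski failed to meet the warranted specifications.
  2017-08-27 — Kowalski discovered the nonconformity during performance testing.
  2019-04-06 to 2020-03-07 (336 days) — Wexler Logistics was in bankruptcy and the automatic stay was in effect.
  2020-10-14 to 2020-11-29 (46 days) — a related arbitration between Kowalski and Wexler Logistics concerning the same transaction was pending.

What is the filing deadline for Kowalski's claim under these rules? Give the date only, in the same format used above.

2021-03-15

Accrual is tied to discovery, so the period began on 2017-08-27 rather than on 2013-11-27 when the act occurred.
The untolled deadline — 30 months after 2017-08-27 — is 2020-02-27.
The automatic bankruptcy stay from 2019-04-06 to 2020-03-07 tolled the period for 336 days, extending the deadline to 2021-01-28.
Because the pending related arbitration ran from 2020-10-14 to 2020-11-29, the deadline is extended by 46 days to 2021-03-15.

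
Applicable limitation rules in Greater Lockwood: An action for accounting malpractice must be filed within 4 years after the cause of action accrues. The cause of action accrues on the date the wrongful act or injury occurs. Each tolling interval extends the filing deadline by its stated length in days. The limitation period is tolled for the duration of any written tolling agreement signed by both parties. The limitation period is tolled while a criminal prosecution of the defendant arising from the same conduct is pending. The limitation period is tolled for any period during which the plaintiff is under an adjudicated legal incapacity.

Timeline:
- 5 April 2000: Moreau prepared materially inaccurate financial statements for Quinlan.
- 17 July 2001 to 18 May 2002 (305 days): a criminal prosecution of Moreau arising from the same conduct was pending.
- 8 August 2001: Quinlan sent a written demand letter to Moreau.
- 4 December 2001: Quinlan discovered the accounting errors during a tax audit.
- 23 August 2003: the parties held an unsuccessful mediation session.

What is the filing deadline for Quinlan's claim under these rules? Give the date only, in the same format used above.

4 February 2005

Accrual is governed by the date of the act, so the period began to run on 5 April 2000; the later discovery on 4 December 2001 is irrelevant under the stated rule.
Adding the 4 years base period to 5 April 2000 gives a deadline of 5 April 2004, before any tolling.
Because the pending criminal prosecution ran from 17 July 2001 to 18 May 2002, the deadline is extended by 305 days to 4 February 2005.
None of the other events listed affects the running of the period under the stated rules.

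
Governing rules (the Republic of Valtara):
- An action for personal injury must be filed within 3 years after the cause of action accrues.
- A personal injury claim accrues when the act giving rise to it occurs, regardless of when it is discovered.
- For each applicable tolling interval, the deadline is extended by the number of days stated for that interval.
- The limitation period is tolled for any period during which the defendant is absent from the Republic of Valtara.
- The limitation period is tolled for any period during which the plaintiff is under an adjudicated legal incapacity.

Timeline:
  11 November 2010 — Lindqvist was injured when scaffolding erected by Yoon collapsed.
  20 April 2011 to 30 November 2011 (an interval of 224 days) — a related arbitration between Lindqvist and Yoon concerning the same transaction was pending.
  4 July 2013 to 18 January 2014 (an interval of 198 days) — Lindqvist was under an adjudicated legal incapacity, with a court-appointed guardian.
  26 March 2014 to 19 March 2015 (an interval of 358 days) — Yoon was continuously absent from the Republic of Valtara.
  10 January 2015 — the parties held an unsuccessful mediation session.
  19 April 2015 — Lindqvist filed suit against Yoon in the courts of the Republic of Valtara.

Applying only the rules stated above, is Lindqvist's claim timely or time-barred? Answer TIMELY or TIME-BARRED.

TIMELY

The limitation period began to run on 11 November 2010.
The untolled deadline — 3 years after 11 November 2010 — is 11 November 2013.
Because the plaintiff's legal incapacity ran from 4 July 2013 to 18 January 2014, the deadline is extended by 198 days to 28 May 2014.
The period was tolled for 358 days by the defendant's absence from the jurisdiction (26 March 2014 to 19 March 2015), pushing the deadline to 21 May 2015.
No stated provision tolls the period for a pending arbitration, so the interval from 20 April 2011 to 30 November 2011 has no effect on the deadline.
Nothing else in the chronology tolls or restarts the period.
Filing on 19 April 2015 beat the 21 May 2015 deadline — the action is timely.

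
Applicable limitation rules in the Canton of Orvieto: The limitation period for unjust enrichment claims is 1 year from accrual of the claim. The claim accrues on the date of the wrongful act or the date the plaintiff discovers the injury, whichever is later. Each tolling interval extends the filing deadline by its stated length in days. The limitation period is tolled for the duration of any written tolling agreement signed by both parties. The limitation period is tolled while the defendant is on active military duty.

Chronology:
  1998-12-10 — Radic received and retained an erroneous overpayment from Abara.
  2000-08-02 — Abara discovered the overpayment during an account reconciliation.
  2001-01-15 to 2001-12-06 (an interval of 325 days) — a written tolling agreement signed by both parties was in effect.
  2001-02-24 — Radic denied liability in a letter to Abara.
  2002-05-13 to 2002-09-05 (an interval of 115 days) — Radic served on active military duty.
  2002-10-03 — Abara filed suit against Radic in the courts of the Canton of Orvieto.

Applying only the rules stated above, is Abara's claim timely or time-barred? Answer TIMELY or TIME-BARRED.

TIMELY

Taking the later of the act (1998-12-10) and discovery (2000-08-02), the claim accrued on 2000-08-02.
The untolled deadline — 1 year after 2000-08-02 — is 2001-08-02.
Because the written tolling agreement ran from 2001-01-15 to 2001-12-06, the deadline is extended by 325 days to 2002-06-23.
The defendant's active military service from 2002-05-13 to 2002-09-05 tolled the period for 115 days, extending the deadline to 2002-10-16.
Nothing else in the chronology tolls or restarts the period.
Abara filed on 2002-10-03, before the 2002-10-16 deadline, so the action is timely.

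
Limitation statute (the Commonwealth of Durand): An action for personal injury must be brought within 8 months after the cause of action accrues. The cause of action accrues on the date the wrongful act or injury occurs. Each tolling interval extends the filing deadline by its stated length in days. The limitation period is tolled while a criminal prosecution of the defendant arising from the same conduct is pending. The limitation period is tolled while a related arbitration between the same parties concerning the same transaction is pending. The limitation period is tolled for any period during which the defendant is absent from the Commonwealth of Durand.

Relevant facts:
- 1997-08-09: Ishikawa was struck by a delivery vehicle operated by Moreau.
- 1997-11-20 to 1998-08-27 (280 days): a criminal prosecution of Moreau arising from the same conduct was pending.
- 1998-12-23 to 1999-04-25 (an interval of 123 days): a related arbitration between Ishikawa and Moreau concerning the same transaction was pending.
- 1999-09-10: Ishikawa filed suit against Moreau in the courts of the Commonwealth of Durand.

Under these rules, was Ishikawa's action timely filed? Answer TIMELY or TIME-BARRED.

TIME-BARRED

The claim accrued on 1997-08-09, when the wrongful act occurred.
8 months from 1997-08-09 is 1998-04-09.
The period was tolled for 280 days by the pending criminal prosecution (1997-11-20 to 1998-08-27), pushing the deadline to 1999-01-14.
The period was tolled for 123 days by the pending related arbitration (1998-12-23 to 1999-04-25), pushing the deadline to 1999-05-17.
Filing on 1999-09-10 missed the 1999-05-17 deadline — the action is time-barred.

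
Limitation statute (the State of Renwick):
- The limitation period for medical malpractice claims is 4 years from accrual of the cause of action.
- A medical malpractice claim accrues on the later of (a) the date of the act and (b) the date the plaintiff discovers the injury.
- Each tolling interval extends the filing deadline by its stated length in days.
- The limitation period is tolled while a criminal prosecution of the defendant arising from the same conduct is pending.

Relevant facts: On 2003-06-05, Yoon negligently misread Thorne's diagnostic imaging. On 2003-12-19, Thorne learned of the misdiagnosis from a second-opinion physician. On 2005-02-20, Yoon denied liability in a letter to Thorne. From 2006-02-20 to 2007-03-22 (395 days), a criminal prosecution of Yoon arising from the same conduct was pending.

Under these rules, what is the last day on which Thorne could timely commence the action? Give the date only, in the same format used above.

2009-01-17

Because discovery on 2003-12-19 post-dates the 2003-06-05 act, accrual under the later-of rule falls on 2003-12-19.
4 years from 2003-12-19 is 2007-12-19.
The period was tolled for 395 days by the pending criminal prosecution (2006-02-20 to 2007-03-22), pushing the deadline to 2009-01-17.
Nothing else in the chronology tolls or restarts the period.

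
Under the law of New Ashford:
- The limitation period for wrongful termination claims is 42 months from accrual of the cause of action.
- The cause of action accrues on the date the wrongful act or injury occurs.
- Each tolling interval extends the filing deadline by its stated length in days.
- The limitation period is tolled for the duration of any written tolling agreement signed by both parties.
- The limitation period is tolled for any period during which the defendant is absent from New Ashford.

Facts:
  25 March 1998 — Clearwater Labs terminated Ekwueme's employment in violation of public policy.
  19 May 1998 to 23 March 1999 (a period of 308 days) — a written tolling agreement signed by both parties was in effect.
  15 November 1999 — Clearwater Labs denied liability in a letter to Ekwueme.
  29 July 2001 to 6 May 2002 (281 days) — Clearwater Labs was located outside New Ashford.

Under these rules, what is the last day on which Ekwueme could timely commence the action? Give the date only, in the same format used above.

7 May 2003

The limitation period began to run on 25 March 1998.
Adding the 42 months base period to 25 March 1998 gives a deadline of 25 September 2001, before any tolling.
The written tolling agreement from 19 May 1998 to 23 March 1999 tolled the period for 308 days, extending the deadline to 30 July 2002.
The defendant's absence from the jurisdiction from 29 July 2001 to 6 May 2002 tolled the period for 281 days, extending the deadline to 7 May 2003.
None of the other events listed affects the running of the period under the stated rules.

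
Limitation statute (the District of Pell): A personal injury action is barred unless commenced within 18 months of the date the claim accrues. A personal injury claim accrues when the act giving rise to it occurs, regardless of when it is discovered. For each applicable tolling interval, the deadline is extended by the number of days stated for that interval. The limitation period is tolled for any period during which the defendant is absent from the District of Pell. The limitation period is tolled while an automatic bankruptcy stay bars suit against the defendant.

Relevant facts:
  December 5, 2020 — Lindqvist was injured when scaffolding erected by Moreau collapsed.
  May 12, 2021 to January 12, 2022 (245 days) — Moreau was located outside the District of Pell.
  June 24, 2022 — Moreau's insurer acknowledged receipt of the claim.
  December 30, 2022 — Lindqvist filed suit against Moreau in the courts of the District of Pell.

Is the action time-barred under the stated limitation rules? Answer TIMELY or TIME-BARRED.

TIMELY

The limitation period began to run on December 5, 2020.
18 months from December 5, 2020 is June 5, 2022.
Because the defendant's absence from the jurisdiction ran from May 12, 2021 to January 12, 2022, the deadline is extended by 245 days to February 5, 2023.
None of the other events listed affects the running of the period under the stated rules.
Filing on December 30, 2022 beat the February 5, 2023 deadline — the action is timely.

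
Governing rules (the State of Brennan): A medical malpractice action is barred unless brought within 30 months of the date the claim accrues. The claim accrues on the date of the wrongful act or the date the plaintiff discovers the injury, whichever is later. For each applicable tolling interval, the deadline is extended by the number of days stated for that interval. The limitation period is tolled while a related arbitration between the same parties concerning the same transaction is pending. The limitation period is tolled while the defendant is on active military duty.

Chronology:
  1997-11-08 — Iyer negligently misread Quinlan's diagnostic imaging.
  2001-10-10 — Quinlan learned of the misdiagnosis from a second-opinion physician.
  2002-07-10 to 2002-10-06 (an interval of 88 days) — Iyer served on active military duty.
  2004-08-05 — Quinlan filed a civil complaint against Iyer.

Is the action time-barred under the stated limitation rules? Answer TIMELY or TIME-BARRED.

TIME-BARRED

Taking the later of the act (1997-11-08) and discovery (2001-10-10), the claim accrued on 2001-10-10.
The untolled deadline — 30 months after 2001-10-10 — is 2004-04-10.
The period was tolled for 88 days by the defendant's active military service (2002-07-10 to 2002-10-06), pushing the deadline to 2004-07-07.
Quinlan filed on 2004-08-05, after the 2004-07-07 deadline, so the action is time-barred.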